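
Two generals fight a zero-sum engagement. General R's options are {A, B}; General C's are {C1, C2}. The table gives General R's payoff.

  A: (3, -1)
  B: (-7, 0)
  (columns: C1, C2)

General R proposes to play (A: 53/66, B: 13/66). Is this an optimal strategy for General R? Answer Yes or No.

Against C1 this mix gives (53/66)·3 + (13/66)·(-7) = 34/33.
Against C2 this mix gives (53/66)·(-1) + (13/66)·0 = -53/66.
General C will play C2, holding General R to -53/66. Shifting weight toward the row that does better against C2 would raise this floor (the equalizing mix achieves -7/11 against both C2 and C1), so the proposed strategy is not optimal.

No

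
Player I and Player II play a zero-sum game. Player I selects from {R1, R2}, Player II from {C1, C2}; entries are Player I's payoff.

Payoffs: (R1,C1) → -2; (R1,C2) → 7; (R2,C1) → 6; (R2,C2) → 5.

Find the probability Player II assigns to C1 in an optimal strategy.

1/5

Row minima: R1 → -2, R2 → 5; maximin = 5.
Column maxima: C1 → 6, C2 → 7; minimax = 6.
5 ≠ 6, so there is no saddle point; optimal play is mixed.
Let Player I play R1 with probability p. Expected payoff against C1: (-2)p + 6(1−p) = −8p + 6; against C2: 7p + 5(1−p) = 2p + 5.
Setting these equal: −8p + 6 = 2p + 5 ⇒ −10p = -1 ⇒ p = 1/10, and the value is (-8)·(1/10) + 6 = 26/5.
For Player II: with q = P(C1), equating R1's and R2's payoffs gives −9q + 7 = q + 5 ⇒ q = 1/5.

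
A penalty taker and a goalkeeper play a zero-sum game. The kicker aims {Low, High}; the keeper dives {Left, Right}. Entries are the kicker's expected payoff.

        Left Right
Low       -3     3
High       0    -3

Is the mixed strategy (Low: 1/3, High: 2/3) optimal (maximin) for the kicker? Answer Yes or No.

Yes

Against Left this mix gives (1/3)·(-3) + (2/3)·0 = -1.
Against Right this mix gives (1/3)·3 + (2/3)·(-3) = -1.
All of the keeper's active replies (Left, Right) yield -1, and no column does worse for the kicker. The mix makes the keeper indifferent and guarantees -1, so it is optimal.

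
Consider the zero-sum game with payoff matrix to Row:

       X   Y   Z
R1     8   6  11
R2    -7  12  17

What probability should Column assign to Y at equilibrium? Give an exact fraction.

5/7

Row minima: R1 → 6, R2 → -7; maximin = 6.
Column maxima: X → 8, Y → 12, Z → 17; minimax = 8.
6 ≠ 8, so there is no saddle point; optimal play is mixed.
Z is strictly dominated by X (it gives Row strictly more in every row), so Column never plays it.
On the remaining 2×2 (R1, R2 vs X, Y):
Let Row play R1 with probability p. Expected payoff against X: 8p + (-7)(1−p) = 15p − 7; against Y: 6p + 12(1−p) = −6p + 12.
Setting these equal: 15p − 7 = −6p + 12 ⇒ 21p = 19 ⇒ p = 19/21, and the value is (15)·(19/21) − 7 = 46/7.
For Column: with q = P(X), equating R1's and R2's payoffs gives 2q + 6 = −19q + 12 ⇒ q = 2/7.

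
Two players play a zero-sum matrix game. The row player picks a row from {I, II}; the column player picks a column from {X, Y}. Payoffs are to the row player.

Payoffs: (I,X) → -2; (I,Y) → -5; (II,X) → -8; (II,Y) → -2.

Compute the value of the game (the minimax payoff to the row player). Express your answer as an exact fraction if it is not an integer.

Row minima: I → -5, II → -8; maximin = -5.
Column maxima: X → -2, Y → -2; minimax = -2.
-5 ≠ -2, so there is no saddle point; optimal play is mixed.
Let the row player play I with probability p. Expected payoff against X: (-2)p + (-8)(1−p) = 6p − 8; against Y: (-5)p + (-2)(1−p) = −3p − 2.
Setting these equal: 6p − 8 = −3p − 2 ⇒ 9p = 6 ⇒ p = 2/3, and the value is (6)·(2/3) − 8 = -4.
For the column player: with q = P(X), equating I's and II's payoffs gives 3q − 5 = −6q − 2 ⇒ q = 1/3.

-4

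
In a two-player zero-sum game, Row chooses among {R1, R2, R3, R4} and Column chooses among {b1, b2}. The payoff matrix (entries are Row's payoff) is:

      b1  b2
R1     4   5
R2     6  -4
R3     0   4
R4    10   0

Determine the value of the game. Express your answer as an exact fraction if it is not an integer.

Row minima: R1 → 4, R2 → -4, R3 → 0, R4 → 0; maximin = 4.
Column maxima: b1 → 10, b2 → 5; minimax = 5.
4 ≠ 5, so there is no saddle point; optimal play is mixed.
R2 is strictly dominated by R4, so Row never plays it.
R3 is strictly dominated by R1, so Row never plays it.
On the remaining 2×2 (R1, R4 vs b1, b2):
Let Row play R1 with probability p. Expected payoff against b1: 4p + 10(1−p) = −6p + 10; against b2: 5p + 0(1−p) = 5p.
Setting these equal: −6p + 10 = 5p ⇒ −11p = -10 ⇒ p = 10/11, and the value is (-6)·(10/11) + 10 = 50/11.
For Column: with q = P(b1), equating R1's and R4's payoffs gives −q + 5 = 10q ⇒ q = 5/11.

50/11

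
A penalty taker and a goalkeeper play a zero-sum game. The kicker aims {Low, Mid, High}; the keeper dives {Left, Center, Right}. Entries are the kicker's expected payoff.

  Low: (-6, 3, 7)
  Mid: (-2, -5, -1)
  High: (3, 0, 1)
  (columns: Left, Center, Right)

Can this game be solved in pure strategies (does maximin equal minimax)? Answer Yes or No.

Row minima: Low → -6, Mid → -5, High → 0; maximin = 0.
Column maxima: Left → 3, Center → 3, Right → 7; minimax = 3.
0 ≠ 3, so no pure-strategy equilibrium exists.

No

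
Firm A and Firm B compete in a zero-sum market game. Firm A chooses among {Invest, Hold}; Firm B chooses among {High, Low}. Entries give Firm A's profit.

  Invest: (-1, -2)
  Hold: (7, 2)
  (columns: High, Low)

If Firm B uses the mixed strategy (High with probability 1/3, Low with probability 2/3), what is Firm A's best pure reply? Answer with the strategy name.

Hold

Expected payoff of Invest: (1/3)·(-1) + (2/3)·(-2) = -5/3.
Expected payoff of Hold: (1/3)·7 + (2/3)·2 = 11/3.
The largest is 11/3, so Firm A's best response is Hold.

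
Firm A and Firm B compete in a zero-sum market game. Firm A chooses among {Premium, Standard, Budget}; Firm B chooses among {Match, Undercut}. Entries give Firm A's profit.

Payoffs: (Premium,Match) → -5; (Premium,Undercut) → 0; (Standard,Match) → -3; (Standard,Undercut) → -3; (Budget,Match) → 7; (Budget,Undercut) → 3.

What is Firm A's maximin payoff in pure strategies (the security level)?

3

Row minima: Premium → -5, Standard → -3, Budget → 3.
The best of these is 3.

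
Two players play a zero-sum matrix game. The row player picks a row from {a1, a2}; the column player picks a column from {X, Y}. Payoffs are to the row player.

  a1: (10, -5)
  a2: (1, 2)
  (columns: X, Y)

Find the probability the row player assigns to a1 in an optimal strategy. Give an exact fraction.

Row minima: a1 → -5, a2 → 1; maximin = 1.
Column maxima: X → 10, Y → 2; minimax = 2.
1 ≠ 2, so there is no saddle point; optimal play is mixed.
Let the row player play a1 with probability p. Expected payoff against X: 10p + 1(1−p) = 9p + 1; against Y: (-5)p + 2(1−p) = −7p + 2.
Setting these equal: 9p + 1 = −7p + 2 ⇒ 16p = 1 ⇒ p = 1/16, and the value is (9)·(1/16) + 1 = 25/16.
For the column player: with q = P(X), equating a1's and a2's payoffs gives 15q − 5 = −q + 2 ⇒ q = 7/16.

1/16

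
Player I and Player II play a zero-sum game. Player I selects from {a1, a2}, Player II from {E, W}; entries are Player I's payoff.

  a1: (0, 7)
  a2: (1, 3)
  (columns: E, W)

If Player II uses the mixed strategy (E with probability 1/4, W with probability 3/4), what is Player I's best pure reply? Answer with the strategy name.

Expected payoff of a1: (1/4)·0 + (3/4)·7 = 21/4.
Expected payoff of a2: (1/4)·1 + (3/4)·3 = 5/2.
The largest is 21/4, so Player I's best response is a1.

a1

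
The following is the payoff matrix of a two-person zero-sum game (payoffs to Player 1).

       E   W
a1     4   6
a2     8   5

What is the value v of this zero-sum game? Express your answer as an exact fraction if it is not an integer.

28/5

Row minima: a1 → 4, a2 → 5; maximin = 5.
Column maxima: E → 8, W → 6; minimax = 6.
5 ≠ 6, so there is no saddle point; optimal play is mixed.
Let Player 1 play a1 with probability p. Expected payoff against E: 4p + 8(1−p) = −4p + 8; against W: 6p + 5(1−p) = p + 5.
Setting these equal: −4p + 8 = p + 5 ⇒ −5p = -3 ⇒ p = 3/5, and the value is (-4)·(3/5) + 8 = 28/5.
For Player 2: with q = P(E), equating a1's and a2's payoffs gives −2q + 6 = 3q + 5 ⇒ q = 1/5.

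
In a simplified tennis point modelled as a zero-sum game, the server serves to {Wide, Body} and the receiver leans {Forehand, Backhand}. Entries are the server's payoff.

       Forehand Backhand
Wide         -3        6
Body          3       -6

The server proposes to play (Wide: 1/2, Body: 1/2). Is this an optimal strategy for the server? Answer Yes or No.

Against Forehand this mix gives (1/2)·(-3) + (1/2)·3 = 0.
Against Backhand this mix gives (1/2)·6 + (1/2)·(-6) = 0.
All of the receiver's active replies (Forehand, Backhand) yield 0, and no column does worse for the server. The mix makes the receiver indifferent and guarantees 0, so it is optimal.

Yes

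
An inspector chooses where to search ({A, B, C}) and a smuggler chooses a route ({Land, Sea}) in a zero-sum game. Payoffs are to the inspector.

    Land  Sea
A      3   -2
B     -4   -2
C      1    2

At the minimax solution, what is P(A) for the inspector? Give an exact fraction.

1/6

Row minima: A → -2, B → -4, C → 1; maximin = 1.
Column maxima: Land → 3, Sea → 2; minimax = 2.
1 ≠ 2, so there is no saddle point; optimal play is mixed.
B is strictly dominated by C, so the inspector never plays it.
On the remaining 2×2 (A, C vs Land, Sea):
Let the inspector play A with probability p. Expected payoff against Land: 3p + 1(1−p) = 2p + 1; against Sea: (-2)p + 2(1−p) = −4p + 2.
Setting these equal: 2p + 1 = −4p + 2 ⇒ 6p = 1 ⇒ p = 1/6, and the value is (2)·(1/6) + 1 = 4/3.
For the smuggler: with q = P(Land), equating A's and C's payoffs gives 5q − 2 = −q + 2 ⇒ q = 2/3.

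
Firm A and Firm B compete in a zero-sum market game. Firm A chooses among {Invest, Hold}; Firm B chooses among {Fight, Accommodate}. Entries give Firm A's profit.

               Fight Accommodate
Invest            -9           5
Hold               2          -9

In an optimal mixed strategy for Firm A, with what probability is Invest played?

11/25

Row minima: Invest → -9, Hold → -9; maximin = -9.
Column maxima: Fight → 2, Accommodate → 5; minimax = 2.
-9 ≠ 2, so there is no saddle point; optimal play is mixed.
Let Firm A play Invest with probability p. Expected payoff against Fight: (-9)p + 2(1−p) = −11p + 2; against Accommodate: 5p + (-9)(1−p) = 14p − 9.
Setting these equal: −11p + 2 = 14p − 9 ⇒ −25p = -11 ⇒ p = 11/25, and the value is (-11)·(11/25) + 2 = -71/25.
For Firm B: with q = P(Fight), equating Invest's and Hold's payoffs gives −14q + 5 = 11q − 9 ⇒ q = 14/25.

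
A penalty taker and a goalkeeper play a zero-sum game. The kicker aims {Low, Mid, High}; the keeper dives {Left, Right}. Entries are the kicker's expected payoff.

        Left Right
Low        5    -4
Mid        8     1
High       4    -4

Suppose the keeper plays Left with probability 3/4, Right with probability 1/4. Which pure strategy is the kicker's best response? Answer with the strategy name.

Mid

Expected payoff of Low: (3/4)·5 + (1/4)·(-4) = 11/4.
Expected payoff of Mid: (3/4)·8 + (1/4)·1 = 25/4.
Expected payoff of High: (3/4)·4 + (1/4)·(-4) = 2.
The largest is 25/4, so the kicker's best response is Mid.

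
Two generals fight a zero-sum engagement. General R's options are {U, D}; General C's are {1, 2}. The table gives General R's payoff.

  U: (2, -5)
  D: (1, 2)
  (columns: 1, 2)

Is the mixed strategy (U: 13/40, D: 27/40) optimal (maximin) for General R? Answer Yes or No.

No

Against 1 this mix gives (13/40)·2 + (27/40)·1 = 53/40.
Against 2 this mix gives (13/40)·(-5) + (27/40)·2 = -11/40.
General C will play 2, holding General R to -11/40. Shifting weight toward the row that does better against 2 would raise this floor (the equalizing mix achieves 9/8 against both 2 and 1), so the proposed strategy is not optimal.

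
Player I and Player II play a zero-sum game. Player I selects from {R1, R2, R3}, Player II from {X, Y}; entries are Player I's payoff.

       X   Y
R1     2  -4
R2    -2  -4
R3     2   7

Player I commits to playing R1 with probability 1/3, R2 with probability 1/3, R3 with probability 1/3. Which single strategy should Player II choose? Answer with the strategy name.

If Player II plays X, Player I's expected payoff is (1/3)·2 + (1/3)·(-2) + (1/3)·2 = 2/3.
If Player II plays Y, Player I's expected payoff is (1/3)·(-4) + (1/3)·(-4) + (1/3)·7 = -1/3.
Player II minimizes Player I's payoff; the smallest is -1/3, so the best response is Y.

Y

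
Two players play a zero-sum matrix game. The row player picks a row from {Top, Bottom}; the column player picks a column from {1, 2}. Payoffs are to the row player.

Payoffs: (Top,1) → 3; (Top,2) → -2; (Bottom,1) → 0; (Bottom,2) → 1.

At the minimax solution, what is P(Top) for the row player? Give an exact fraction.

1/6

Row minima: Top → -2, Bottom → 0; maximin = 0.
Column maxima: 1 → 3, 2 → 1; minimax = 1.
0 ≠ 1, so there is no saddle point; optimal play is mixed.
Let the row player play Top with probability p. Expected payoff against 1: 3p + 0(1−p) = 3p; against 2: (-2)p + 1(1−p) = −3p + 1.
Setting these equal: 3p = −3p + 1 ⇒ 6p = 1 ⇒ p = 1/6, and the value is (3)·(1/6) = 1/2.
For the column player: with q = P(1), equating Top's and Bottom's payoffs gives 5q − 2 = −q + 1 ⇒ q = 1/2.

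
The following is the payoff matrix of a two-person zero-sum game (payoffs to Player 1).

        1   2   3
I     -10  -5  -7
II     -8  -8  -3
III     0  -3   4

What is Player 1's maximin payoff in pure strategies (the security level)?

-3

Row minima: I → -10, II → -8, III → -3.
The best of these is -3.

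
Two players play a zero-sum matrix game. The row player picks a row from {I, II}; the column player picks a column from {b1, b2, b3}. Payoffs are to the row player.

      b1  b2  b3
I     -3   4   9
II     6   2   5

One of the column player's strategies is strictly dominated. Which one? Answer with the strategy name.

b2 holds the row player's payoff strictly below b3 in every row: 4 < 9, 2 < 5.
So b3 is strictly dominated for the column player.

b3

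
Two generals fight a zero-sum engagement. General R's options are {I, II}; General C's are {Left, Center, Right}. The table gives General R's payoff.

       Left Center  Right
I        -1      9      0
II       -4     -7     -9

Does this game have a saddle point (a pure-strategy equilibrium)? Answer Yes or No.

Yes

Row minima: I → -1, II → -9; maximin = -1.
Column maxima: Left → -1, Center → 9, Right → 0; minimax = -1.
maximin = minimax = -1, so a saddle point exists.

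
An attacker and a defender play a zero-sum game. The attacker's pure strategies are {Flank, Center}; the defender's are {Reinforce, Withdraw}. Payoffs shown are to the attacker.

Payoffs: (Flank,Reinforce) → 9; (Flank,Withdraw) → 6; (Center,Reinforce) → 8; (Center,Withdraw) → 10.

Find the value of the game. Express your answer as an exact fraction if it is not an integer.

Row minima: Flank → 6, Center → 8; maximin = 8.
Column maxima: Reinforce → 9, Withdraw → 10; minimax = 9.
8 ≠ 9, so there is no saddle point; optimal play is mixed.
Let the attacker play Flank with probability p. Expected payoff against Reinforce: 9p + 8(1−p) = p + 8; against Withdraw: 6p + 10(1−p) = −4p + 10.
Setting these equal: p + 8 = −4p + 10 ⇒ 5p = 2 ⇒ p = 2/5, and the value is (1)·(2/5) + 8 = 42/5.
For the defender: with q = P(Reinforce), equating Flank's and Center's payoffs gives 3q + 6 = −2q + 10 ⇒ q = 4/5.

42/5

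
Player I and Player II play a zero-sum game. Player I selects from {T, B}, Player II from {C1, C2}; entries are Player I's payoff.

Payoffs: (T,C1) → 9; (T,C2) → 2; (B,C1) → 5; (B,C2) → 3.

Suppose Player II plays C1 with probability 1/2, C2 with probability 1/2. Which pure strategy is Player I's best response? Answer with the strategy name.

T

Expected payoff of T: (1/2)·9 + (1/2)·2 = 11/2.
Expected payoff of B: (1/2)·5 + (1/2)·3 = 4.
The largest is 11/2, so Player I's best response is T.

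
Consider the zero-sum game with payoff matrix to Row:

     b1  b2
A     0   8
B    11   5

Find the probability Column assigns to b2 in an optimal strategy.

Row minima: A → 0, B → 5; maximin = 5.
Column maxima: b1 → 11, b2 → 8; minimax = 8.
5 ≠ 8, so there is no saddle point; optimal play is mixed.
Let Row play A with probability p. Expected payoff against b1: 0p + 11(1−p) = −11p + 11; against b2: 8p + 5(1−p) = 3p + 5.
Setting these equal: −11p + 11 = 3p + 5 ⇒ −14p = -6 ⇒ p = 3/7, and the value is (-11)·(3/7) + 11 = 44/7.
For Column: with q = P(b1), equating A's and B's payoffs gives −8q + 8 = 6q + 5 ⇒ q = 3/14.

11/14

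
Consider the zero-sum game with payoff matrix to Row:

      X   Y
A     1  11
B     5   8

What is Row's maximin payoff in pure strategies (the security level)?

Row minima: A → 1, B → 5.
The best of these is 5.

5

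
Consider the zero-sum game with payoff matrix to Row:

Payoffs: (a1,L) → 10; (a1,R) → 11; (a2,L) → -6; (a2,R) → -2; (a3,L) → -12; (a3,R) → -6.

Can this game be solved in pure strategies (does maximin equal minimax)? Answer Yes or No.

Row minima: a1 → 10, a2 → -6, a3 → -12; maximin = 10.
Column maxima: L → 10, R → 11; minimax = 10.
maximin = minimax = 10, so a saddle point exists.

Yes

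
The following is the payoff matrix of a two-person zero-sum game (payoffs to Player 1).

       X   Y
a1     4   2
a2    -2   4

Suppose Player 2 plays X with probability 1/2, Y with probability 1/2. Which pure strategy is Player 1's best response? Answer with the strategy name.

a1

Expected payoff of a1: (1/2)·4 + (1/2)·2 = 3.
Expected payoff of a2: (1/2)·(-2) + (1/2)·4 = 1.
The largest is 3, so Player 1's best response is a1.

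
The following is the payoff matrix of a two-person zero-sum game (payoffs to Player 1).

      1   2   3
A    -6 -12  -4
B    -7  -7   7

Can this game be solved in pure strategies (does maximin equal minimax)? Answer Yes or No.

Row minima: A → -12, B → -7; maximin = -7.
Column maxima: 1 → -6, 2 → -7, 3 → 7; minimax = -7.
maximin = minimax = -7, so a saddle point exists.

Yes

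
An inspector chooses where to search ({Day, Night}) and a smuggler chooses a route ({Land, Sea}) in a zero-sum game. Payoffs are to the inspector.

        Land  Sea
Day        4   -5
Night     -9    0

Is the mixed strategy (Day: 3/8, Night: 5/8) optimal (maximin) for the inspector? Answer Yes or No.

No

Against Land this mix gives (3/8)·4 + (5/8)·(-9) = -33/8.
Against Sea this mix gives (3/8)·(-5) + (5/8)·0 = -15/8.
The smuggler will play Land, holding the inspector to -33/8. Shifting weight toward the row that does better against Land would raise this floor (the equalizing mix achieves -5/2 against both Land and Sea), so the proposed strategy is not optimal.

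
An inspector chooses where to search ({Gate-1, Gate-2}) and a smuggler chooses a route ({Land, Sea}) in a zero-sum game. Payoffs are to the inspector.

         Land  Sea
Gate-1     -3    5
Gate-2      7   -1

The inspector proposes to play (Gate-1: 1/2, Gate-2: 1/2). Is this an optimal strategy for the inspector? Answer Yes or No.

Against Land this mix gives (1/2)·(-3) + (1/2)·7 = 2.
Against Sea this mix gives (1/2)·5 + (1/2)·(-1) = 2.
All of the smuggler's active replies (Land, Sea) yield 2, and no column does worse for the inspector. The mix makes the smuggler indifferent and guarantees 2, so it is optimal.

Yes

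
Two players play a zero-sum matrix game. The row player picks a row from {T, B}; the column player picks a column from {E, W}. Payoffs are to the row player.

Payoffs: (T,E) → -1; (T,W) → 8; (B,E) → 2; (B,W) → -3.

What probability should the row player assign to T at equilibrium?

5/14

Row minima: T → -1, B → -3; maximin = -1.
Column maxima: E → 2, W → 8; minimax = 2.
-1 ≠ 2, so there is no saddle point; optimal play is mixed.
Let the row player play T with probability p. Expected payoff against E: (-1)p + 2(1−p) = −3p + 2; against W: 8p + (-3)(1−p) = 11p − 3.
Setting these equal: −3p + 2 = 11p − 3 ⇒ −14p = -5 ⇒ p = 5/14, and the value is (-3)·(5/14) + 2 = 13/14.
For the column player: with q = P(E), equating T's and B's payoffs gives −9q + 8 = 5q − 3 ⇒ q = 11/14.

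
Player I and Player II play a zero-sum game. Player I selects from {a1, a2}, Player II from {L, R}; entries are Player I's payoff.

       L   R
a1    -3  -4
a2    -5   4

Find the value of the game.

Row minima: a1 → -4, a2 → -5; maximin = -4.
Column maxima: L → -3, R → 4; minimax = -3.
-4 ≠ -3, so there is no saddle point; optimal play is mixed.
Let Player I play a1 with probability p. Expected payoff against L: (-3)p + (-5)(1−p) = 2p − 5; against R: (-4)p + 4(1−p) = −8p + 4.
Setting these equal: 2p − 5 = −8p + 4 ⇒ 10p = 9 ⇒ p = 9/10, and the value is (2)·(9/10) − 5 = -16/5.
For Player II: with q = P(L), equating a1's and a2's payoffs gives q − 4 = −9q + 4 ⇒ q = 4/5.

-16/5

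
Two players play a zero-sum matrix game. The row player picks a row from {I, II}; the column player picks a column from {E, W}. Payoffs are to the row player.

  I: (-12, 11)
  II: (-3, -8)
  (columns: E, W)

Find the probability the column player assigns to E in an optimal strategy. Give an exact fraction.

19/28

Row minima: I → -12, II → -8; maximin = -8.
Column maxima: E → -3, W → 11; minimax = -3.
-8 ≠ -3, so there is no saddle point; optimal play is mixed.
Let the row player play I with probability p. Expected payoff against E: (-12)p + (-3)(1−p) = −9p − 3; against W: 11p + (-8)(1−p) = 19p − 8.
Setting these equal: −9p − 3 = 19p − 8 ⇒ −28p = -5 ⇒ p = 5/28, and the value is (-9)·(5/28) − 3 = -129/28.
For the column player: with q = P(E), equating I's and II's payoffs gives −23q + 11 = 5q − 8 ⇒ q = 19/28.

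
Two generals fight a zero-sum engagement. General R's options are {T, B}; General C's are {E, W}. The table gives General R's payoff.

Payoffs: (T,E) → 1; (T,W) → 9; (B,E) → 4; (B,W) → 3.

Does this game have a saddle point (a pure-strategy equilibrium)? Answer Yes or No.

Row minima: T → 1, B → 3; maximin = 3.
Column maxima: E → 4, W → 9; minimax = 4.
3 ≠ 4, so no pure-strategy equilibrium exists.

No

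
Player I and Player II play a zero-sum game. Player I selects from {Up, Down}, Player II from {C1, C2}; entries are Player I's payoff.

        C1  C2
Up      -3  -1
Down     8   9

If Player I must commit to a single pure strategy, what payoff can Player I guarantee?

Row minima: Up → -3, Down → 8.
The best of these is 8.

8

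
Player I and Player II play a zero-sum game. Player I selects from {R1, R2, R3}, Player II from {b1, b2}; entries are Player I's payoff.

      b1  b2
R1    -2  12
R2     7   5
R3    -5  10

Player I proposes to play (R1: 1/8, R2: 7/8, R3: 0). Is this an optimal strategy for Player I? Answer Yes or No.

Against b1 this mix gives (1/8)·(-2) + (7/8)·7 = 47/8.
Against b2 this mix gives (1/8)·12 + (7/8)·5 = 47/8.
All of Player II's active replies (b1, b2) yield 47/8, and no column does worse for Player I. The mix makes Player II indifferent and guarantees 47/8, so it is optimal.

Yes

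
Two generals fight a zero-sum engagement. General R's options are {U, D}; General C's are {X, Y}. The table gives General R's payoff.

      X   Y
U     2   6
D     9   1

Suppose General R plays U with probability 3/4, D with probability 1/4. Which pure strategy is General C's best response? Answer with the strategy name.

X

If General C plays X, General R's expected payoff is (3/4)·2 + (1/4)·9 = 15/4.
If General C plays Y, General R's expected payoff is (3/4)·6 + (1/4)·1 = 19/4.
General C minimizes General R's payoff; the smallest is 15/4, so the best response is X.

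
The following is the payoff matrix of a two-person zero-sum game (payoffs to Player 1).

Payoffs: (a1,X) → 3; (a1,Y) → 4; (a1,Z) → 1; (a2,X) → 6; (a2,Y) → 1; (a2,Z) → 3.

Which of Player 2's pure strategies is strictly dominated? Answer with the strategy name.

X

Z holds Player 1's payoff strictly below X in every row: 1 < 3, 3 < 6.
So X is strictly dominated for Player 2.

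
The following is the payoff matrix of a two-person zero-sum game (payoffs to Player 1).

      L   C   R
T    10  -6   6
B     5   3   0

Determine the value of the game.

Row minima: T → -6, B → 0; maximin = 0.
Column maxima: L → 10, C → 3, R → 6; minimax = 3.
0 ≠ 3, so there is no saddle point; optimal play is mixed.
L is strictly dominated by C (it gives Player 1 strictly more in every row), so Player 2 never plays it.
On the remaining 2×2 (T, B vs C, R):
Let Player 1 play T with probability p. Expected payoff against C: (-6)p + 3(1−p) = −9p + 3; against R: 6p + 0(1−p) = 6p.
Setting these equal: −9p + 3 = 6p ⇒ −15p = -3 ⇒ p = 1/5, and the value is (-9)·(1/5) + 3 = 6/5.
For Player 2: with q = P(C), equating T's and B's payoffs gives −12q + 6 = 3q ⇒ q = 2/5.

6/5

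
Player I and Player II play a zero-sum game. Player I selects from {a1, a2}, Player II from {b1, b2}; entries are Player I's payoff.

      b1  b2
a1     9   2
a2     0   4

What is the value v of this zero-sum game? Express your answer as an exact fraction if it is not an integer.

36/11

Row minima: a1 → 2, a2 → 0; maximin = 2.
Column maxima: b1 → 9, b2 → 4; minimax = 4.
2 ≠ 4, so there is no saddle point; optimal play is mixed.
Let Player I play a1 with probability p. Expected payoff against b1: 9p + 0(1−p) = 9p; against b2: 2p + 4(1−p) = −2p + 4.
Setting these equal: 9p = −2p + 4 ⇒ 11p = 4 ⇒ p = 4/11, and the value is (9)·(4/11) = 36/11.
For Player II: with q = P(b1), equating a1's and a2's payoffs gives 7q + 2 = −4q + 4 ⇒ q = 2/11.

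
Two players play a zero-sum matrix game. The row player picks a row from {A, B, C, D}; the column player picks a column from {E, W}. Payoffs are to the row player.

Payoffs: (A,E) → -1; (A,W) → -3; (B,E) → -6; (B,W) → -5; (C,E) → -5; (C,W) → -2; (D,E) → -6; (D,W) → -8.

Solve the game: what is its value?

Row minima: A → -3, B → -6, C → -5, D → -8; maximin = -3.
Column maxima: E → -1, W → -2; minimax = -2.
-3 ≠ -2, so there is no saddle point; optimal play is mixed.
B is strictly dominated by A, so the row player never plays it.
D is strictly dominated by A, so the row player never plays it.
On the remaining 2×2 (A, C vs E, W):
Let the row player play A with probability p. Expected payoff against E: (-1)p + (-5)(1−p) = 4p − 5; against W: (-3)p + (-2)(1−p) = −p − 2.
Setting these equal: 4p − 5 = −p − 2 ⇒ 5p = 3 ⇒ p = 3/5, and the value is (4)·(3/5) − 5 = -13/5.
For the column player: with q = P(E), equating A's and C's payoffs gives 2q − 3 = −3q − 2 ⇒ q = 1/5.

-13/5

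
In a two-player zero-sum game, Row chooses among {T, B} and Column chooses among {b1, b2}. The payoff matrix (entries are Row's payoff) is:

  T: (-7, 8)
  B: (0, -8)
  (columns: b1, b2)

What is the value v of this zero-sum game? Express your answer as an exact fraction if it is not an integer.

-56/23

Row minima: T → -7, B → -8; maximin = -7.
Column maxima: b1 → 0, b2 → 8; minimax = 0.
-7 ≠ 0, so there is no saddle point; optimal play is mixed.
Let Row play T with probability p. Expected payoff against b1: (-7)p + 0(1−p) = −7p; against b2: 8p + (-8)(1−p) = 16p − 8.
Setting these equal: −7p = 16p − 8 ⇒ −23p = -8 ⇒ p = 8/23, and the value is (-7)·(8/23) = -56/23.
For Column: with q = P(b1), equating T's and B's payoffs gives −15q + 8 = 8q − 8 ⇒ q = 16/23.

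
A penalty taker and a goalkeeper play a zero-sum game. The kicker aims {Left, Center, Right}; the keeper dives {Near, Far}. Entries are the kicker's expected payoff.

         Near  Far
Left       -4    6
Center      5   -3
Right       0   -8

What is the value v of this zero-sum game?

1

Row minima: Left → -4, Center → -3, Right → -8; maximin = -3.
Column maxima: Near → 5, Far → 6; minimax = 5.
-3 ≠ 5, so there is no saddle point; optimal play is mixed.
Right is strictly dominated by Center, so the kicker never plays it.
On the remaining 2×2 (Left, Center vs Near, Far):
Let the kicker play Left with probability p. Expected payoff against Near: (-4)p + 5(1−p) = −9p + 5; against Far: 6p + (-3)(1−p) = 9p − 3.
Setting these equal: −9p + 5 = 9p − 3 ⇒ −18p = -8 ⇒ p = 4/9, and the value is (-9)·(4/9) + 5 = 1.
For the keeper: with q = P(Near), equating Left's and Center's payoffs gives −10q + 6 = 8q − 3 ⇒ q = 1/2.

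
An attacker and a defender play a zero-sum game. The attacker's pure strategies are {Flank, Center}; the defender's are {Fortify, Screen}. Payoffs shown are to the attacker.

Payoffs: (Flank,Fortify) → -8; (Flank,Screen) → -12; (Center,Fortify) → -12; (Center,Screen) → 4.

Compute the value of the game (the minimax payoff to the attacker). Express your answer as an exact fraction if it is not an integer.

-44/5

Row minima: Flank → -12, Center → -12; maximin = -12.
Column maxima: Fortify → -8, Screen → 4; minimax = -8.
-12 ≠ -8, so there is no saddle point; optimal play is mixed.
Let the attacker play Flank with probability p. Expected payoff against Fortify: (-8)p + (-12)(1−p) = 4p − 12; against Screen: (-12)p + 4(1−p) = −16p + 4.
Setting these equal: 4p − 12 = −16p + 4 ⇒ 20p = 16 ⇒ p = 4/5, and the value is (4)·(4/5) − 12 = -44/5.
For the defender: with q = P(Fortify), equating Flank's and Center's payoffs gives 4q − 12 = −16q + 4 ⇒ q = 4/5.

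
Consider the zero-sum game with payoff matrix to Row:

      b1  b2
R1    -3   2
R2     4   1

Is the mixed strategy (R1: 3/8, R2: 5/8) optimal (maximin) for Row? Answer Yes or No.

Against b1 this mix gives (3/8)·(-3) + (5/8)·4 = 11/8.
Against b2 this mix gives (3/8)·2 + (5/8)·1 = 11/8.
All of Column's active replies (b1, b2) yield 11/8, and no column does worse for Row. The mix makes Column indifferent and guarantees 11/8, so it is optimal.

Yes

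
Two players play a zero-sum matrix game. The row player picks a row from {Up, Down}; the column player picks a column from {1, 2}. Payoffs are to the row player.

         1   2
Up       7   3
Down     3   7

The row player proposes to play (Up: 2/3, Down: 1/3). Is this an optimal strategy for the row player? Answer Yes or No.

Against 1 this mix gives (2/3)·7 + (1/3)·3 = 17/3.
Against 2 this mix gives (2/3)·3 + (1/3)·7 = 13/3.
The column player will play 2, holding the row player to 13/3. Shifting weight toward the row that does better against 2 would raise this floor (the equalizing mix achieves 5 against both 2 and 1), so the proposed strategy is not optimal.

No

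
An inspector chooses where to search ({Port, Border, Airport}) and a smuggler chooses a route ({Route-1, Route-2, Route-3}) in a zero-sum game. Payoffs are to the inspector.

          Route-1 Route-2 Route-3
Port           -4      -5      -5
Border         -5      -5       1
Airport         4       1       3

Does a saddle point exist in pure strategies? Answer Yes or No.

Row minima: Port → -5, Border → -5, Airport → 1; maximin = 1.
Column maxima: Route-1 → 4, Route-2 → 1, Route-3 → 3; minimax = 1.
maximin = minimax = 1, so a saddle point exists.

Yes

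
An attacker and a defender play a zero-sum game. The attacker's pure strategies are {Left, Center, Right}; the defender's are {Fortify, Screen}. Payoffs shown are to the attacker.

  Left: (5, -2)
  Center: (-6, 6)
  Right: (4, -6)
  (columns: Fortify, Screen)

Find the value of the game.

18/19

Row minima: Left → -2, Center → -6, Right → -6; maximin = -2.
Column maxima: Fortify → 5, Screen → 6; minimax = 5.
-2 ≠ 5, so there is no saddle point; optimal play is mixed.
Right is strictly dominated by Left, so the attacker never plays it.
On the remaining 2×2 (Left, Center vs Fortify, Screen):
Let the attacker play Left with probability p. Expected payoff against Fortify: 5p + (-6)(1−p) = 11p − 6; against Screen: (-2)p + 6(1−p) = −8p + 6.
Setting these equal: 11p − 6 = −8p + 6 ⇒ 19p = 12 ⇒ p = 12/19, and the value is (11)·(12/19) − 6 = 18/19.
For the defender: with q = P(Fortify), equating Left's and Center's payoffs gives 7q − 2 = −12q + 6 ⇒ q = 8/19.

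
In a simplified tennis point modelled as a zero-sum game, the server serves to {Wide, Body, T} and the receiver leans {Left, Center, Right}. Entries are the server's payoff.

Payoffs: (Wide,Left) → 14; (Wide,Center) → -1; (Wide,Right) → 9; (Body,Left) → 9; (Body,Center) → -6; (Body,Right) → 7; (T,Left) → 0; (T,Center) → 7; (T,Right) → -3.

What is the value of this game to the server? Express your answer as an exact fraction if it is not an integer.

Row minima: Wide → -1, Body → -6, T → -3; maximin = -1.
Column maxima: Left → 14, Center → 7, Right → 9; minimax = 7.
-1 ≠ 7, so there is no saddle point; optimal play is mixed.
Body is strictly dominated by Wide, so the server never plays it.
Left is strictly dominated by Right (it gives the server strictly more in every row), so the receiver never plays it.
On the remaining 2×2 (Wide, T vs Center, Right):
Let the server play Wide with probability p. Expected payoff against Center: (-1)p + 7(1−p) = −8p + 7; against Right: 9p + (-3)(1−p) = 12p − 3.
Setting these equal: −8p + 7 = 12p − 3 ⇒ −20p = -10 ⇒ p = 1/2, and the value is (-8)·(1/2) + 7 = 3.
For the receiver: with q = P(Center), equating Wide's and T's payoffs gives −10q + 9 = 10q − 3 ⇒ q = 3/5.

3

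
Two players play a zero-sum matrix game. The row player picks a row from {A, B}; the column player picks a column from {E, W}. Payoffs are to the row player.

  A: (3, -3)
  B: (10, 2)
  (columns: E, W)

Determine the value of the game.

2

Row minima: A → -3, B → 2; maximin = 2.
Column maxima: E → 10, W → 2; minimax = 2.
Since maximin = minimax = 2, there is a saddle point and the value is 2.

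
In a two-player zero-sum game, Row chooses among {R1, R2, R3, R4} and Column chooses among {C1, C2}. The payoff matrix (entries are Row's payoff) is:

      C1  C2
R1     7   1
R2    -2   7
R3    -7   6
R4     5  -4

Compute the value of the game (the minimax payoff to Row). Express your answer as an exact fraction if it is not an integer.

17/5

Row minima: R1 → 1, R2 → -2, R3 → -7, R4 → -4; maximin = 1.
Column maxima: C1 → 7, C2 → 7; minimax = 7.
1 ≠ 7, so there is no saddle point; optimal play is mixed.
R3 is strictly dominated by R2, so Row never plays it.
R4 is strictly dominated by R1, so Row never plays it.
On the remaining 2×2 (R1, R2 vs C1, C2):
Let Row play R1 with probability p. Expected payoff against C1: 7p + (-2)(1−p) = 9p − 2; against C2: 1p + 7(1−p) = −6p + 7.
Setting these equal: 9p − 2 = −6p + 7 ⇒ 15p = 9 ⇒ p = 3/5, and the value is (9)·(3/5) − 2 = 17/5.
For Column: with q = P(C1), equating R1's and R2's payoffs gives 6q + 1 = −9q + 7 ⇒ q = 2/5.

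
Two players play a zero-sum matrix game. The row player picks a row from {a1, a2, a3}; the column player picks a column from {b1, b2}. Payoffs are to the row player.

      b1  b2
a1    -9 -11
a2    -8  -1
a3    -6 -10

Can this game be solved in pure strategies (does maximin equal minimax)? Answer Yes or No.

No

Row minima: a1 → -11, a2 → -8, a3 → -10; maximin = -8.
Column maxima: b1 → -6, b2 → -1; minimax = -6.
-8 ≠ -6, so no pure-strategy equilibrium exists.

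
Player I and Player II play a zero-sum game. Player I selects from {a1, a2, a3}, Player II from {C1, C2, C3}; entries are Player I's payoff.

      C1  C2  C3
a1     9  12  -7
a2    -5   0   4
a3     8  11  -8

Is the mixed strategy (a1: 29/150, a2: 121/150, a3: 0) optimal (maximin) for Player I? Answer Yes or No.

Against C1 this mix gives (29/150)·9 + (121/150)·(-5) = -172/75.
Against C2 this mix gives (29/150)·12 + (121/150)·0 = 58/25.
Against C3 this mix gives (29/150)·(-7) + (121/150)·4 = 281/150.
Player II will play C1, holding Player I to -172/75. Shifting weight toward the row that does better against C1 would raise this floor (the equalizing mix achieves 1/25 against both C1 and C3), so the proposed strategy is not optimal.

No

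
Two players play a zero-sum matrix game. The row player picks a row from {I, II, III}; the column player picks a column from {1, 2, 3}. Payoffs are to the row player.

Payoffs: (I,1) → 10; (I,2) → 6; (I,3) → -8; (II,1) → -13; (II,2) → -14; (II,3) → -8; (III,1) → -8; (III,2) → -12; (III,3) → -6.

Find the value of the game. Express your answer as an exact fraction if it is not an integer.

Row minima: I → -8, II → -14, III → -12; maximin = -8.
Column maxima: 1 → 10, 2 → 6, 3 → -6; minimax = -6.
-8 ≠ -6, so there is no saddle point; optimal play is mixed.
II is strictly dominated by III, so the row player never plays it.
1 is strictly dominated by 2 (it gives the row player strictly more in every row), so the column player never plays it.
On the remaining 2×2 (I, III vs 2, 3):
Let the row player play I with probability p. Expected payoff against 2: 6p + (-12)(1−p) = 18p − 12; against 3: (-8)p + (-6)(1−p) = −2p − 6.
Setting these equal: 18p − 12 = −2p − 6 ⇒ 20p = 6 ⇒ p = 3/10, and the value is (18)·(3/10) − 12 = -33/5.
For the column player: with q = P(2), equating I's and III's payoffs gives 14q − 8 = −6q − 6 ⇒ q = 1/10.

-33/5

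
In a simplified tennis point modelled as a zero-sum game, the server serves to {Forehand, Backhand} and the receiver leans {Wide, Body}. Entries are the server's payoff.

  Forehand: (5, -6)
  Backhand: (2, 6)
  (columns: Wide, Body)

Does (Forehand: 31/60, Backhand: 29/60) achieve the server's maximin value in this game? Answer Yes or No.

No

Against Wide this mix gives (31/60)·5 + (29/60)·2 = 71/20.
Against Body this mix gives (31/60)·(-6) + (29/60)·6 = -1/5.
The receiver will play Body, holding the server to -1/5. Shifting weight toward the row that does better against Body would raise this floor (the equalizing mix achieves 14/5 against both Body and Wide), so the proposed strategy is not optimal.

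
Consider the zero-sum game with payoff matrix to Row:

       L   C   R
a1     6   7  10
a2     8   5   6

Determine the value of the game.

Row minima: a1 → 6, a2 → 5; maximin = 6.
Column maxima: L → 8, C → 7, R → 10; minimax = 7.
6 ≠ 7, so there is no saddle point; optimal play is mixed.
R is strictly dominated by C (it gives Row strictly more in every row), so Column never plays it.
On the remaining 2×2 (a1, a2 vs L, C):
Let Row play a1 with probability p. Expected payoff against L: 6p + 8(1−p) = −2p + 8; against C: 7p + 5(1−p) = 2p + 5.
Setting these equal: −2p + 8 = 2p + 5 ⇒ −4p = -3 ⇒ p = 3/4, and the value is (-2)·(3/4) + 8 = 13/2.
For Column: with q = P(L), equating a1's and a2's payoffs gives −q + 7 = 3q + 5 ⇒ q = 1/2.

13/2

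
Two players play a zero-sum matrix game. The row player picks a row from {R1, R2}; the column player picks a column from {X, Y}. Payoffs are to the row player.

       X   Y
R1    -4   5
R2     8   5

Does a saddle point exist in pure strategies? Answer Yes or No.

Row minima: R1 → -4, R2 → 5; maximin = 5.
Column maxima: X → 8, Y → 5; minimax = 5.
maximin = minimax = 5, so a saddle point exists.

Yes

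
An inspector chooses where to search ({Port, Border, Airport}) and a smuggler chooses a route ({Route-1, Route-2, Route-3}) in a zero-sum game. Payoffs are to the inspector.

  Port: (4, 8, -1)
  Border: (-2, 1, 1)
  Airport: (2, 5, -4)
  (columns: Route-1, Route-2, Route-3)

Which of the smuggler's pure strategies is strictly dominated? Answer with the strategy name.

Route-1 holds the inspector's payoff strictly below Route-2 in every row: 4 < 8, -2 < 1, 2 < 5.
So Route-2 is strictly dominated for the smuggler.

Route-2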